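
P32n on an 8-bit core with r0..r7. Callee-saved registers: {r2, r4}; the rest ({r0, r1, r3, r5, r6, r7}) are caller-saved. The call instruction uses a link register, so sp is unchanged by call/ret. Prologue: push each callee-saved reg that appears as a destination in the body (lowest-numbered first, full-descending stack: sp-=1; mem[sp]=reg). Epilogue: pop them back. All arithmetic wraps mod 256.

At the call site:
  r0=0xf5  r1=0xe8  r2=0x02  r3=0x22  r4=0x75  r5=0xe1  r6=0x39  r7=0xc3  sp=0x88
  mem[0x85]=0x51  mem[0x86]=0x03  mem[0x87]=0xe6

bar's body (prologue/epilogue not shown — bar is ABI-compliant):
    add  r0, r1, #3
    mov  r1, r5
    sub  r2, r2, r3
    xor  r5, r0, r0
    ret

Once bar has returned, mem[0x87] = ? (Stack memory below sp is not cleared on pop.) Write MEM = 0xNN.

prologue: push r2 -> mem[0x87]=0x02, sp=0x87
body[0] add  r0, r1, #3 -> r0=0xeb
body[1] mov  r1, r5 -> r1=0xe1
body[2] sub  r2, r2, r3 -> r2=0xe0
body[3] xor  r5, r0, r0 -> r5=0x00
epilogue: pop r2=0x02, sp=0x88
prologue pushed ['r2'] at ['0x87']

MEM = 0x02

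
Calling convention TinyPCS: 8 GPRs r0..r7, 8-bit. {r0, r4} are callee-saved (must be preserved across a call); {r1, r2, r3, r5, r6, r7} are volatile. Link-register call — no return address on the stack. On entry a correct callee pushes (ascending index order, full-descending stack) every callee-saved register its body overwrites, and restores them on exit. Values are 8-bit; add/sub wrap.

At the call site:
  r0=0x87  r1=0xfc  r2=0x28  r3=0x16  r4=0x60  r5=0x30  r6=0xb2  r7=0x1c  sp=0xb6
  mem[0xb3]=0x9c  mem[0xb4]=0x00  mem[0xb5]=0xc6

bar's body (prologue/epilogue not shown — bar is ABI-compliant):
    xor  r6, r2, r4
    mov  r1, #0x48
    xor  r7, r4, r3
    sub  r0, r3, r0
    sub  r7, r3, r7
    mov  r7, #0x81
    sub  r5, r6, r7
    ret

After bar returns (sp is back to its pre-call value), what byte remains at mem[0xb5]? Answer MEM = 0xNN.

MEM = 0x87

prologue: push r0 → mem[0xb5]=0x87, sp=0xb5
body[0] xor  r6, r2, r4 → r6=0x48
body[1] mov  r1, #0x48 → r1=0x48
body[2] xor  r7, r4, r3 → r7=0x76
body[3] sub  r0, r3, r0 → r0=0x8f
body[4] sub  r7, r3, r7 → r7=0xa0
body[5] mov  r7, #0x81 → r7=0x81
body[6] sub  r5, r6, r7 → r5=0xc7
epilogue: pop r0=0x87, sp=0xb6
prologue pushed ['r0'] at ['0xb5']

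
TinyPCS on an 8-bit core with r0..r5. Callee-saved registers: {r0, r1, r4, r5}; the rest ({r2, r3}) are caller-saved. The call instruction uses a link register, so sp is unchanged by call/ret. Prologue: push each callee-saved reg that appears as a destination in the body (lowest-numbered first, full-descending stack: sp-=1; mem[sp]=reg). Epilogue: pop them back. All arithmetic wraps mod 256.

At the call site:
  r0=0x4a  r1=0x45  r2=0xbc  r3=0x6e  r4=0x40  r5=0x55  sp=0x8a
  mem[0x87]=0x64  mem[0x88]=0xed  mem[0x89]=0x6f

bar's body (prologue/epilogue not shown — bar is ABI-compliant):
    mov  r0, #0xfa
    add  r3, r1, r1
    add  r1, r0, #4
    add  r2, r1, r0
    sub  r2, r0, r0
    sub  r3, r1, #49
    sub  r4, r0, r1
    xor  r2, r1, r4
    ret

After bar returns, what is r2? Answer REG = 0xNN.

prologue: push r0 -> mem[0x89]=0x4a, sp=0x89
prologue: push r1 -> mem[0x88]=0x45, sp=0x88
prologue: push r4 -> mem[0x87]=0x40, sp=0x87
body[0] mov  r0, #0xfa -> r0=0xfa
body[1] add  r3, r1, r1 -> r3=0x8a
body[2] add  r1, r0, #4 -> r1=0xfe
body[3] add  r2, r1, r0 -> r2=0xf8
body[4] sub  r2, r0, r0 -> r2=0x00
body[5] sub  r3, r1, #49 -> r3=0xcd
body[6] sub  r4, r0, r1 -> r4=0xfc
body[7] xor  r2, r1, r4 -> r2=0x02
epilogue: pop r4=0x40, sp=0x88
epilogue: pop r1=0x45, sp=0x89
epilogue: pop r0=0x4a, sp=0x8a
r2 is caller-saved -> body value

REG = 0x02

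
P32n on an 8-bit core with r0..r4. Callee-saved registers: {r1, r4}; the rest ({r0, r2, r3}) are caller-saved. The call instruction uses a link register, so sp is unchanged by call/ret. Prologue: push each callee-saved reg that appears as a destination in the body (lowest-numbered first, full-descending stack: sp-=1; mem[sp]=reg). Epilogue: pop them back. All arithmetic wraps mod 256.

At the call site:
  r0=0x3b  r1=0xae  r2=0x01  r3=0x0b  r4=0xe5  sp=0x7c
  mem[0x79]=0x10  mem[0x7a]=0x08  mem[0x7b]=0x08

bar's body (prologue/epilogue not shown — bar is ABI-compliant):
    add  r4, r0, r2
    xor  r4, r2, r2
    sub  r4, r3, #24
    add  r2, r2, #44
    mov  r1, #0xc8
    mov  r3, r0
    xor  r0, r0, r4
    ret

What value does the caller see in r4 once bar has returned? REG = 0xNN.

REG = 0xe5

prologue: push r1 -> mem[0x7b]=0xae, sp=0x7b
prologue: push r4 -> mem[0x7a]=0xe5, sp=0x7a
body[0] add  r4, r0, r2 -> r4=0x3c
body[1] xor  r4, r2, r2 -> r4=0x00
body[2] sub  r4, r3, #24 -> r4=0xf3
body[3] add  r2, r2, #44 -> r2=0x2d
body[4] mov  r1, #0xc8 -> r1=0xc8
body[5] mov  r3, r0 -> r3=0x3b
body[6] xor  r0, r0, r4 -> r0=0xc8
epilogue: pop r4=0xe5, sp=0x7b
epilogue: pop r1=0xae, sp=0x7c
r4 is callee-saved -> restored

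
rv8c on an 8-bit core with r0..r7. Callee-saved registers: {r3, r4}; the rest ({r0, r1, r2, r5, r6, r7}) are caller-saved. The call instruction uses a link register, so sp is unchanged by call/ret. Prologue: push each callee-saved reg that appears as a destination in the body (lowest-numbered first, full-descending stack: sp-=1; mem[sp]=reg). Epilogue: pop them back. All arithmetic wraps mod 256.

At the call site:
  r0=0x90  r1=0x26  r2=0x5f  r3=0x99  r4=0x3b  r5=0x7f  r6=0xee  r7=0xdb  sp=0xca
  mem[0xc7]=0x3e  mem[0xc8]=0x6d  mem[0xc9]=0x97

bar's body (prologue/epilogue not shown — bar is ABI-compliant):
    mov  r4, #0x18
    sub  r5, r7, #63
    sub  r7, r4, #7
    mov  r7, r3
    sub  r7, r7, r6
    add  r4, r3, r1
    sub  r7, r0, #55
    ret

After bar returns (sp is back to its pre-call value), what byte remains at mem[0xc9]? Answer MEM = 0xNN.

prologue: push r4 -> mem[0xc9]=0x3b, sp=0xc9
body[0] mov  r4, #0x18 -> r4=0x18
body[1] sub  r5, r7, #63 -> r5=0x9c
body[2] sub  r7, r4, #7 -> r7=0x11
body[3] mov  r7, r3 -> r7=0x99
body[4] sub  r7, r7, r6 -> r7=0xab
body[5] add  r4, r3, r1 -> r4=0xbf
body[6] sub  r7, r0, #55 -> r7=0x59
epilogue: pop r4=0x3b, sp=0xca
prologue pushed ['r4'] at ['0xc9']

MEM = 0x3b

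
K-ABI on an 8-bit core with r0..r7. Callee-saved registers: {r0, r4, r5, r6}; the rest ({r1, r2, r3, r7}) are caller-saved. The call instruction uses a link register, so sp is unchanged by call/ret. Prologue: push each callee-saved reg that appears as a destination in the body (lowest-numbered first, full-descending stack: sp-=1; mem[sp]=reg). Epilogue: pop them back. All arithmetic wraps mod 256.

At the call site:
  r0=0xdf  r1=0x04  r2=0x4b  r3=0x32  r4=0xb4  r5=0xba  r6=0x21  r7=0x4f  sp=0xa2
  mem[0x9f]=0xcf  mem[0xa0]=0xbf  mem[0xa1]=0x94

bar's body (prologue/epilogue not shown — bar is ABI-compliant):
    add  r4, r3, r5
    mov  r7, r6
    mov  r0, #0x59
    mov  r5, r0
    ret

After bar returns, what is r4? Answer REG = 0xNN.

REG = 0xb4

prologue: push r0 -> mem[0xa1]=0xdf, sp=0xa1
prologue: push r4 -> mem[0xa0]=0xb4, sp=0xa0
prologue: push r5 -> mem[0x9f]=0xba, sp=0x9f
body[0] add  r4, r3, r5 -> r4=0xec
body[1] mov  r7, r6 -> r7=0x21
body[2] mov  r0, #0x59 -> r0=0x59
body[3] mov  r5, r0 -> r5=0x59
epilogue: pop r5=0xba, sp=0xa0
epilogue: pop r4=0xb4, sp=0xa1
epilogue: pop r0=0xdf, sp=0xa2
r4 is callee-saved -> restored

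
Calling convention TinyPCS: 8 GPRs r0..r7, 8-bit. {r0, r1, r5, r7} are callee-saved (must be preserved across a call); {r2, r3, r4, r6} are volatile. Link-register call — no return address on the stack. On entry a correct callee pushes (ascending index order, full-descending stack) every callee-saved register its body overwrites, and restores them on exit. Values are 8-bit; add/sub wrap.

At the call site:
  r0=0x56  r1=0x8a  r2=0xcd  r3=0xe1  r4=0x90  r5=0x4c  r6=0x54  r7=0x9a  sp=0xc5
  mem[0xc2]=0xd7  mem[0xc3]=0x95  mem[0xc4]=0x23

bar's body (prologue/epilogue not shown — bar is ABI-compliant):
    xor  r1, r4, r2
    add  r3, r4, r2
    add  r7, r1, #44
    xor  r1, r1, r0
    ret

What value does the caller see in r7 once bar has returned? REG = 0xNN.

REG = 0x9a

prologue: push r1 -> mem[0xc4]=0x8a, sp=0xc4
prologue: push r7 -> mem[0xc3]=0x9a, sp=0xc3
body[0] xor  r1, r4, r2 -> r1=0x5d
body[1] add  r3, r4, r2 -> r3=0x5d
body[2] add  r7, r1, #44 -> r7=0x89
body[3] xor  r1, r1, r0 -> r1=0x0b
epilogue: pop r7=0x9a, sp=0xc4
epilogue: pop r1=0x8a, sp=0xc5
r7 is callee-saved -> restored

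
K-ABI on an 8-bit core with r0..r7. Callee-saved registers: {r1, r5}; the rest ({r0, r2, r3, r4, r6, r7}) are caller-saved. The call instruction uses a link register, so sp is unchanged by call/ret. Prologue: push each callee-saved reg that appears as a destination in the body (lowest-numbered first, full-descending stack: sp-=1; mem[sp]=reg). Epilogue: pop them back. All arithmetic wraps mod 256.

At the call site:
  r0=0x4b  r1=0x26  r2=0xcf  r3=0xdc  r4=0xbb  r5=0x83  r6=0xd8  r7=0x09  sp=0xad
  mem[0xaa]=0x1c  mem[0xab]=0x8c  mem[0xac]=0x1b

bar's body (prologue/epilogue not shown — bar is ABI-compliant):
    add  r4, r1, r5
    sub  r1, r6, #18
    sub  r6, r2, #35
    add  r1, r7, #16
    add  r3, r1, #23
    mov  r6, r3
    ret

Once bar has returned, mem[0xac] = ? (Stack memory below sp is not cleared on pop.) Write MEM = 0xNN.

MEM = 0x26

prologue: push r1 → mem[0xac]=0x26, sp=0xac
body[0] add  r4, r1, r5 → r4=0xa9
body[1] sub  r1, r6, #18 → r1=0xc6
body[2] sub  r6, r2, #35 → r6=0xac
body[3] add  r1, r7, #16 → r1=0x19
body[4] add  r3, r1, #23 → r3=0x30
body[5] mov  r6, r3 → r6=0x30
epilogue: pop r1=0x26, sp=0xad
prologue pushed ['r1'] at ['0xac']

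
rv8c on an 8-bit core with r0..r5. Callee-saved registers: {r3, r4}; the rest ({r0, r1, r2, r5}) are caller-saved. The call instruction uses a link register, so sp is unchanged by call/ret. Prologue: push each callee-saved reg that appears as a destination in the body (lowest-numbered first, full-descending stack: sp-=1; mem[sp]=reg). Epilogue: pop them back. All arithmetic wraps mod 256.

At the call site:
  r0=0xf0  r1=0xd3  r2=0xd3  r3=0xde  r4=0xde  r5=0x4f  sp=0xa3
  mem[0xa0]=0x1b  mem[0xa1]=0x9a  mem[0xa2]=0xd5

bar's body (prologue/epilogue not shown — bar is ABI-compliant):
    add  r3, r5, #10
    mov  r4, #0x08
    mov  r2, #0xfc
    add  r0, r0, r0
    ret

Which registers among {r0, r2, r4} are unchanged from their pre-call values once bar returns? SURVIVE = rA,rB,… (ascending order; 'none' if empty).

SURVIVE = r4

prologue: push r3 -> mem[0xa2]=0xde, sp=0xa2
prologue: push r4 -> mem[0xa1]=0xde, sp=0xa1
body[0] add  r3, r5, #10 -> r3=0x59
body[1] mov  r4, #0x08 -> r4=0x08
body[2] mov  r2, #0xfc -> r2=0xfc
body[3] add  r0, r0, r0 -> r0=0xe0
epilogue: pop r4=0xde, sp=0xa2
epilogue: pop r3=0xde, sp=0xa3
r0: caller-saved, written=True
r2: caller-saved, written=True
r4: callee-saved, written=True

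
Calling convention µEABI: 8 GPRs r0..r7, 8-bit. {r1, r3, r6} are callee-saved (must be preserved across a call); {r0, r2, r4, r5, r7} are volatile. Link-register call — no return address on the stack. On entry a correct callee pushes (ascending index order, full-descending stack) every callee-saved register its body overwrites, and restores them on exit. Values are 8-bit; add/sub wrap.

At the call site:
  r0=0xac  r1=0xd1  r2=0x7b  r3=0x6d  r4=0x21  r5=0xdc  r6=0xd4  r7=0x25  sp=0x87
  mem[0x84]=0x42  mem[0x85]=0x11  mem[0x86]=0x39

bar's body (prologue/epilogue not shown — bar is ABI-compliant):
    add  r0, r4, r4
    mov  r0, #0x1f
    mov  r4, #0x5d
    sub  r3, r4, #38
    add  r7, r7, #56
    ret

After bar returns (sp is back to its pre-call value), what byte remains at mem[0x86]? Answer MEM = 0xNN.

MEM = 0x6d

prologue: push r3 -> mem[0x86]=0x6d, sp=0x86
body[0] add  r0, r4, r4 -> r0=0x42
body[1] mov  r0, #0x1f -> r0=0x1f
body[2] mov  r4, #0x5d -> r4=0x5d
body[3] sub  r3, r4, #38 -> r3=0x37
body[4] add  r7, r7, #56 -> r7=0x5d
epilogue: pop r3=0x6d, sp=0x87
prologue pushed ['r3'] at ['0x86']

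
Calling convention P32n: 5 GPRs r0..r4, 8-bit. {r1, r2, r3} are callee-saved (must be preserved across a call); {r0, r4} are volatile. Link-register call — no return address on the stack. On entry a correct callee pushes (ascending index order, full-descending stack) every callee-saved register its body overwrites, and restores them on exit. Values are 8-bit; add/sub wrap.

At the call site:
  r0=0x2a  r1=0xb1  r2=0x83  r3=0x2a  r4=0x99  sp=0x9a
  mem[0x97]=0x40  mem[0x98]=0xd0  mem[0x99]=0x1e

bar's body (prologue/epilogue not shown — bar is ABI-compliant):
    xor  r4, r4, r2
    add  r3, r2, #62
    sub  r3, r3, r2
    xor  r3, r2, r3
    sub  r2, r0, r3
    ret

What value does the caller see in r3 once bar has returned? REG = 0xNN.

REG = 0x2a

prologue: push r2 → mem[0x99]=0x83, sp=0x99
prologue: push r3 → mem[0x98]=0x2a, sp=0x98
body[0] xor  r4, r4, r2 → r4=0x1a
body[1] add  r3, r2, #62 → r3=0xc1
body[2] sub  r3, r3, r2 → r3=0x3e
body[3] xor  r3, r2, r3 → r3=0xbd
body[4] sub  r2, r0, r3 → r2=0x6d
epilogue: pop r3=0x2a, sp=0x99
epilogue: pop r2=0x83, sp=0x9a
r3 is callee-saved → restored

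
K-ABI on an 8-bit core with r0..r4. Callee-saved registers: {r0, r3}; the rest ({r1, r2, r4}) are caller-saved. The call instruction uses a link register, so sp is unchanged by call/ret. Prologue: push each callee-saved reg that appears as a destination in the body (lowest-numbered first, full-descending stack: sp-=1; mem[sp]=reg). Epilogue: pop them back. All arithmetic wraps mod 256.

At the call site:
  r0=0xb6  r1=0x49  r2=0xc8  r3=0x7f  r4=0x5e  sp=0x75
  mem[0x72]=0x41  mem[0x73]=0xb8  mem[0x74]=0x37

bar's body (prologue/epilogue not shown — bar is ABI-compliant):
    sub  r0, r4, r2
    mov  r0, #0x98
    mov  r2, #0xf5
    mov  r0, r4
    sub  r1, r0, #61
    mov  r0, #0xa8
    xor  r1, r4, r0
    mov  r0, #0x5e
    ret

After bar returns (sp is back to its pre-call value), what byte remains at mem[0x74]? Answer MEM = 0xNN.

prologue: push r0 -> mem[0x74]=0xb6, sp=0x74
body[0] sub  r0, r4, r2 -> r0=0x96
body[1] mov  r0, #0x98 -> r0=0x98
body[2] mov  r2, #0xf5 -> r2=0xf5
body[3] mov  r0, r4 -> r0=0x5e
body[4] sub  r1, r0, #61 -> r1=0x21
body[5] mov  r0, #0xa8 -> r0=0xa8
body[6] xor  r1, r4, r0 -> r1=0xf6
body[7] mov  r0, #0x5e -> r0=0x5e
epilogue: pop r0=0xb6, sp=0x75
prologue pushed ['r0'] at ['0x74']

MEM = 0xb6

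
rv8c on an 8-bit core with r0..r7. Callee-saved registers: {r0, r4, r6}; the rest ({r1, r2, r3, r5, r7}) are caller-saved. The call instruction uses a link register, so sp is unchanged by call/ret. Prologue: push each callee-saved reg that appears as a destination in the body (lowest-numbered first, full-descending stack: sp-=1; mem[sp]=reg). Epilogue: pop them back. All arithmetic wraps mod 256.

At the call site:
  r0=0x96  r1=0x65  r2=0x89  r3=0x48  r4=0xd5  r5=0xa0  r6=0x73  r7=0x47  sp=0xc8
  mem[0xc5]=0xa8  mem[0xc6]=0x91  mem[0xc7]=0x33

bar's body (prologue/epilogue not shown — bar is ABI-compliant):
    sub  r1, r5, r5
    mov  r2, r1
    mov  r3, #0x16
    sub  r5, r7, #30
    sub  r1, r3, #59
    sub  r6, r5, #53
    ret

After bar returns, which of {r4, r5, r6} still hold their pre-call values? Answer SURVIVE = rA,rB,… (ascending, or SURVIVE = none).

prologue: push r6 → mem[0xc7]=0x73, sp=0xc7
body[0] sub  r1, r5, r5 → r1=0x00
body[1] mov  r2, r1 → r2=0x00
body[2] mov  r3, #0x16 → r3=0x16
body[3] sub  r5, r7, #30 → r5=0x29
body[4] sub  r1, r3, #59 → r1=0xdb
body[5] sub  r6, r5, #53 → r6=0xf4
epilogue: pop r6=0x73, sp=0xc8
r4: callee-saved, written=False
r5: caller-saved, written=True
r6: callee-saved, written=True

SURVIVE = r4,r6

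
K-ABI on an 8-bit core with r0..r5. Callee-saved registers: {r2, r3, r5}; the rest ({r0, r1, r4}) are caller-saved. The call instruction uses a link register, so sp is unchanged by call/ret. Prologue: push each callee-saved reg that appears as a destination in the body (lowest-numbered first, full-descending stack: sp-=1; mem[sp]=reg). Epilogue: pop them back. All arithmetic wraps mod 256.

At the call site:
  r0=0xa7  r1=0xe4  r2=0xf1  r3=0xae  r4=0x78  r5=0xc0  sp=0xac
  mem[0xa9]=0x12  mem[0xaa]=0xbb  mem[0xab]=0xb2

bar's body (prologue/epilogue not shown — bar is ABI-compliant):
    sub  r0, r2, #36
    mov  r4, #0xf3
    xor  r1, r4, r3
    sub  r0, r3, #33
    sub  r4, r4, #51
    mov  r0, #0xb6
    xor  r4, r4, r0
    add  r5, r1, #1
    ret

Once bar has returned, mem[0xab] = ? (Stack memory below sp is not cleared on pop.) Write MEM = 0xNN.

prologue: push r5 → mem[0xab]=0xc0, sp=0xab
body[0] sub  r0, r2, #36 → r0=0xcd
body[1] mov  r4, #0xf3 → r4=0xf3
body[2] xor  r1, r4, r3 → r1=0x5d
body[3] sub  r0, r3, #33 → r0=0x8d
body[4] sub  r4, r4, #51 → r4=0xc0
body[5] mov  r0, #0xb6 → r0=0xb6
body[6] xor  r4, r4, r0 → r4=0x76
body[7] add  r5, r1, #1 → r5=0x5e
epilogue: pop r5=0xc0, sp=0xac
prologue pushed ['r5'] at ['0xab']

MEM = 0xc0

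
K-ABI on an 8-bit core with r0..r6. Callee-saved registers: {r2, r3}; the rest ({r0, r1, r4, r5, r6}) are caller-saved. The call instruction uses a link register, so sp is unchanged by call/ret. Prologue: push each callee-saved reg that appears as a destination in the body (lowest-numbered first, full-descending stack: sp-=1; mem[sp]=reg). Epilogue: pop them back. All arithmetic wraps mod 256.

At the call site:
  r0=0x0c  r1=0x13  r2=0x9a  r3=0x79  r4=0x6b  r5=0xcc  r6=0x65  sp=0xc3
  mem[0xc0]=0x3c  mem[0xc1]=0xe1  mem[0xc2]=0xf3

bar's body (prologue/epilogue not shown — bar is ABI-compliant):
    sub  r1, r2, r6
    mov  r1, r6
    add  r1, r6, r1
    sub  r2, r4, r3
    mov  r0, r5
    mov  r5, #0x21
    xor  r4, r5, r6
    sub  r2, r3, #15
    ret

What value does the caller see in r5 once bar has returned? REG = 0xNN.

prologue: push r2 → mem[0xc2]=0x9a, sp=0xc2
body[0] sub  r1, r2, r6 → r1=0x35
body[1] mov  r1, r6 → r1=0x65
body[2] add  r1, r6, r1 → r1=0xca
body[3] sub  r2, r4, r3 → r2=0xf2
body[4] mov  r0, r5 → r0=0xcc
body[5] mov  r5, #0x21 → r5=0x21
body[6] xor  r4, r5, r6 → r4=0x44
body[7] sub  r2, r3, #15 → r2=0x6a
epilogue: pop r2=0x9a, sp=0xc3
r5 is caller-saved → body value

REG = 0x21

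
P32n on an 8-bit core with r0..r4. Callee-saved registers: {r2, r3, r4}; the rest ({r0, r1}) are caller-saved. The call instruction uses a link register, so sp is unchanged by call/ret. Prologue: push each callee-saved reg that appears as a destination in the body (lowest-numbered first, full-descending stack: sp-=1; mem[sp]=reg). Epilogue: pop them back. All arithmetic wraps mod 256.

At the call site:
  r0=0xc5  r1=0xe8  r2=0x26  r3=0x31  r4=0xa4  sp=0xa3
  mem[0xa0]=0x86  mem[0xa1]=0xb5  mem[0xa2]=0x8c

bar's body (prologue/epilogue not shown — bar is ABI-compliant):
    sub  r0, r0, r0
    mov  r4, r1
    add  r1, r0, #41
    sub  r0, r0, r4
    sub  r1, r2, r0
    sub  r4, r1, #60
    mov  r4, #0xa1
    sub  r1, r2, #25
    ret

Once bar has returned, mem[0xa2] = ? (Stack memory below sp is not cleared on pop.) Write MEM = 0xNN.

prologue: push r4 -> mem[0xa2]=0xa4, sp=0xa2
body[0] sub  r0, r0, r0 -> r0=0x00
body[1] mov  r4, r1 -> r4=0xe8
body[2] add  r1, r0, #41 -> r1=0x29
body[3] sub  r0, r0, r4 -> r0=0x18
body[4] sub  r1, r2, r0 -> r1=0x0e
body[5] sub  r4, r1, #60 -> r4=0xd2
body[6] mov  r4, #0xa1 -> r4=0xa1
body[7] sub  r1, r2, #25 -> r1=0x0d
epilogue: pop r4=0xa4, sp=0xa3
prologue pushed ['r4'] at ['0xa2']

MEM = 0xa4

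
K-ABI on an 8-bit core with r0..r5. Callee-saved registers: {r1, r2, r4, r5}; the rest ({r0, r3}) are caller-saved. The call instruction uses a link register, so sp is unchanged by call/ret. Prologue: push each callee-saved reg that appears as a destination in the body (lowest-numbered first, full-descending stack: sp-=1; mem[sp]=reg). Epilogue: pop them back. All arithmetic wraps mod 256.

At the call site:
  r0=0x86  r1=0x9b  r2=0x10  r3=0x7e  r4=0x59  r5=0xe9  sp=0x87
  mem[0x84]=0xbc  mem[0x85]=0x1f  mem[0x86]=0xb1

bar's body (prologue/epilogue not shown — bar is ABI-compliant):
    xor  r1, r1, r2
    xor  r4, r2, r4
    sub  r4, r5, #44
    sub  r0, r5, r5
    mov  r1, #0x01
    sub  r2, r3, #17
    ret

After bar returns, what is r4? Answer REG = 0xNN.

REG = 0x59

prologue: push r1 → mem[0x86]=0x9b, sp=0x86
prologue: push r2 → mem[0x85]=0x10, sp=0x85
prologue: push r4 → mem[0x84]=0x59, sp=0x84
body[0] xor  r1, r1, r2 → r1=0x8b
body[1] xor  r4, r2, r4 → r4=0x49
body[2] sub  r4, r5, #44 → r4=0xbd
body[3] sub  r0, r5, r5 → r0=0x00
body[4] mov  r1, #0x01 → r1=0x01
body[5] sub  r2, r3, #17 → r2=0x6d
epilogue: pop r4=0x59, sp=0x85
epilogue: pop r2=0x10, sp=0x86
epilogue: pop r1=0x9b, sp=0x87
r4 is callee-saved → restored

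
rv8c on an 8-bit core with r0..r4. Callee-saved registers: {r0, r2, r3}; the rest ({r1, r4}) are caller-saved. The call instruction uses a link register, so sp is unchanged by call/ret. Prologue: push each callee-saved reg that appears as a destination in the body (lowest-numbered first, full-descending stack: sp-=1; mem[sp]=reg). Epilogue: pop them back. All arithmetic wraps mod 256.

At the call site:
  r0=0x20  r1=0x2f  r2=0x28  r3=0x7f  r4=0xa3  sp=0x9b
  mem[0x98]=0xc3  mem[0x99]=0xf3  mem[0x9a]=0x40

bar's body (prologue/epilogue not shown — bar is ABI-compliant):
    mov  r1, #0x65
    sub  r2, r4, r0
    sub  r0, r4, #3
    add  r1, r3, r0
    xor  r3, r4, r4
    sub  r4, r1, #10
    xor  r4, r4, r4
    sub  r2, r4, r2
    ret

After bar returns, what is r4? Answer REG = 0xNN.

REG = 0x00

prologue: push r0 → mem[0x9a]=0x20, sp=0x9a
prologue: push r2 → mem[0x99]=0x28, sp=0x99
prologue: push r3 → mem[0x98]=0x7f, sp=0x98
body[0] mov  r1, #0x65 → r1=0x65
body[1] sub  r2, r4, r0 → r2=0x83
body[2] sub  r0, r4, #3 → r0=0xa0
body[3] add  r1, r3, r0 → r1=0x1f
body[4] xor  r3, r4, r4 → r3=0x00
body[5] sub  r4, r1, #10 → r4=0x15
body[6] xor  r4, r4, r4 → r4=0x00
body[7] sub  r2, r4, r2 → r2=0x7d
epilogue: pop r3=0x7f, sp=0x99
epilogue: pop r2=0x28, sp=0x9a
epilogue: pop r0=0x20, sp=0x9b
r4 is caller-saved → body value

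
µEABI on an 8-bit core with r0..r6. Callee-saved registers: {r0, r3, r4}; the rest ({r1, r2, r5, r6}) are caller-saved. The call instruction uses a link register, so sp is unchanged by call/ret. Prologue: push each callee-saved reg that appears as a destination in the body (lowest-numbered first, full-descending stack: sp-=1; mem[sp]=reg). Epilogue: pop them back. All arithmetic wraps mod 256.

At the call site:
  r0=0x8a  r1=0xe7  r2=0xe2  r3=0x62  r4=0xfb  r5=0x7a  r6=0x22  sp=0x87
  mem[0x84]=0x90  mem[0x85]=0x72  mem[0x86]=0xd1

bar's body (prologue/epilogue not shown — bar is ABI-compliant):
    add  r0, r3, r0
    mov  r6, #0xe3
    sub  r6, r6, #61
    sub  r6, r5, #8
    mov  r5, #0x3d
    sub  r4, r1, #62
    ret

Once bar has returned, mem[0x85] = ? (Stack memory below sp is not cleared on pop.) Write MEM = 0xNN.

MEM = 0xfb

prologue: push r0 → mem[0x86]=0x8a, sp=0x86
prologue: push r4 → mem[0x85]=0xfb, sp=0x85
body[0] add  r0, r3, r0 → r0=0xec
body[1] mov  r6, #0xe3 → r6=0xe3
body[2] sub  r6, r6, #61 → r6=0xa6
body[3] sub  r6, r5, #8 → r6=0x72
body[4] mov  r5, #0x3d → r5=0x3d
body[5] sub  r4, r1, #62 → r4=0xa9
epilogue: pop r4=0xfb, sp=0x86
epilogue: pop r0=0x8a, sp=0x87
prologue pushed ['r0', 'r4'] at ['0x86', '0x85']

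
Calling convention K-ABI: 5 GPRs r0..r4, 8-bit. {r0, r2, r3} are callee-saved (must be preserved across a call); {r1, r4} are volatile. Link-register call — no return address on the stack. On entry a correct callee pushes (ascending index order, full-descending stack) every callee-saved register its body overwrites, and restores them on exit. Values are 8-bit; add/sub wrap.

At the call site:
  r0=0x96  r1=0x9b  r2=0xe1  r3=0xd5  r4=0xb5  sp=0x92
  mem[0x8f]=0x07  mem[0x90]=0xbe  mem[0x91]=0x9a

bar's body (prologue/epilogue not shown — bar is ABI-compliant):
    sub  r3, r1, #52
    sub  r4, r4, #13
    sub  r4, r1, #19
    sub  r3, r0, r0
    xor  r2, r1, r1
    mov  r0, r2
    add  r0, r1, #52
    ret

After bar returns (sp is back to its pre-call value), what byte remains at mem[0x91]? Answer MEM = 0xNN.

prologue: push r0 -> mem[0x91]=0x96, sp=0x91
prologue: push r2 -> mem[0x90]=0xe1, sp=0x90
prologue: push r3 -> mem[0x8f]=0xd5, sp=0x8f
body[0] sub  r3, r1, #52 -> r3=0x67
body[1] sub  r4, r4, #13 -> r4=0xa8
body[2] sub  r4, r1, #19 -> r4=0x88
body[3] sub  r3, r0, r0 -> r3=0x00
body[4] xor  r2, r1, r1 -> r2=0x00
body[5] mov  r0, r2 -> r0=0x00
body[6] add  r0, r1, #52 -> r0=0xcf
epilogue: pop r3=0xd5, sp=0x90
epilogue: pop r2=0xe1, sp=0x91
epilogue: pop r0=0x96, sp=0x92
prologue pushed ['r0', 'r2', 'r3'] at ['0x91', '0x90', '0x8f']

MEM = 0x96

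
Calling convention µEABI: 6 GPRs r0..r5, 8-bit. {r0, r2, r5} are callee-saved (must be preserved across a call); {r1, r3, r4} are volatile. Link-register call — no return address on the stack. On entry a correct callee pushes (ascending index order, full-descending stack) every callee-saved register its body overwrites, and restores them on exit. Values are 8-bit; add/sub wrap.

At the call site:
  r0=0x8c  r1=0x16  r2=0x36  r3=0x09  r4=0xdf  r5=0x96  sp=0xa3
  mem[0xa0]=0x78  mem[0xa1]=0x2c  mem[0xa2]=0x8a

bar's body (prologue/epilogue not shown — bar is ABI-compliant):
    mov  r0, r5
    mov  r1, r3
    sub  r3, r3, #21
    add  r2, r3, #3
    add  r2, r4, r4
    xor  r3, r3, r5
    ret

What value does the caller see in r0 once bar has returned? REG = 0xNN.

REG = 0x8c

prologue: push r0 -> mem[0xa2]=0x8c, sp=0xa2
prologue: push r2 -> mem[0xa1]=0x36, sp=0xa1
body[0] mov  r0, r5 -> r0=0x96
body[1] mov  r1, r3 -> r1=0x09
body[2] sub  r3, r3, #21 -> r3=0xf4
body[3] add  r2, r3, #3 -> r2=0xf7
body[4] add  r2, r4, r4 -> r2=0xbe
body[5] xor  r3, r3, r5 -> r3=0x62
epilogue: pop r2=0x36, sp=0xa2
epilogue: pop r0=0x8c, sp=0xa3
r0 is callee-saved -> restored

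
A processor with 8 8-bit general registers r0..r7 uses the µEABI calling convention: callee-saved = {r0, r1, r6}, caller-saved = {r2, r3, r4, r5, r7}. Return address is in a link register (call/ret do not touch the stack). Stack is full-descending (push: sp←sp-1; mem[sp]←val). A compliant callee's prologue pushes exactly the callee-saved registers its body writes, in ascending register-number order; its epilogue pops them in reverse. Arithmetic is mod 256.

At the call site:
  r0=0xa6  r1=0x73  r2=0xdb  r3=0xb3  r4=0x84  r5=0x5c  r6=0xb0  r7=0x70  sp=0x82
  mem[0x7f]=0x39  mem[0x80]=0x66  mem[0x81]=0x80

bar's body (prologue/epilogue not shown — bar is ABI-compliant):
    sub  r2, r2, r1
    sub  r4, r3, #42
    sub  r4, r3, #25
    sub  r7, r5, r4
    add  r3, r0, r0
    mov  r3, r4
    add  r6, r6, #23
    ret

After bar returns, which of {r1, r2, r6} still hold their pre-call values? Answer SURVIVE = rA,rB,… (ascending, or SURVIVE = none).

prologue: push r6 → mem[0x81]=0xb0, sp=0x81
body[0] sub  r2, r2, r1 → r2=0x68
body[1] sub  r4, r3, #42 → r4=0x89
body[2] sub  r4, r3, #25 → r4=0x9a
body[3] sub  r7, r5, r4 → r7=0xc2
body[4] add  r3, r0, r0 → r3=0x4c
body[5] mov  r3, r4 → r3=0x9a
body[6] add  r6, r6, #23 → r6=0xc7
epilogue: pop r6=0xb0, sp=0x82
r1: callee-saved, written=False
r2: caller-saved, written=True
r6: callee-saved, written=True

SURVIVE = r1,r6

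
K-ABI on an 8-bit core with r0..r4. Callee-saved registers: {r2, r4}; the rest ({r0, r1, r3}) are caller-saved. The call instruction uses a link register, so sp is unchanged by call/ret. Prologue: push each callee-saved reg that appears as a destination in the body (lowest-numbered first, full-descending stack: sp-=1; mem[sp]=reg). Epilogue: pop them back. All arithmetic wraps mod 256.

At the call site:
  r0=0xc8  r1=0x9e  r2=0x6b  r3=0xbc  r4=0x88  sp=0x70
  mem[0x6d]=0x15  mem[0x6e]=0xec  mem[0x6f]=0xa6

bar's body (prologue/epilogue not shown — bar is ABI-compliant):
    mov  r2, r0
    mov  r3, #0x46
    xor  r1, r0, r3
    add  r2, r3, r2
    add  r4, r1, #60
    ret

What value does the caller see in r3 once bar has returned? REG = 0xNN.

prologue: push r2 → mem[0x6f]=0x6b, sp=0x6f
prologue: push r4 → mem[0x6e]=0x88, sp=0x6e
body[0] mov  r2, r0 → r2=0xc8
body[1] mov  r3, #0x46 → r3=0x46
body[2] xor  r1, r0, r3 → r1=0x8e
body[3] add  r2, r3, r2 → r2=0x0e
body[4] add  r4, r1, #60 → r4=0xca
epilogue: pop r4=0x88, sp=0x6f
epilogue: pop r2=0x6b, sp=0x70
r3 is caller-saved → body value

REG = 0x46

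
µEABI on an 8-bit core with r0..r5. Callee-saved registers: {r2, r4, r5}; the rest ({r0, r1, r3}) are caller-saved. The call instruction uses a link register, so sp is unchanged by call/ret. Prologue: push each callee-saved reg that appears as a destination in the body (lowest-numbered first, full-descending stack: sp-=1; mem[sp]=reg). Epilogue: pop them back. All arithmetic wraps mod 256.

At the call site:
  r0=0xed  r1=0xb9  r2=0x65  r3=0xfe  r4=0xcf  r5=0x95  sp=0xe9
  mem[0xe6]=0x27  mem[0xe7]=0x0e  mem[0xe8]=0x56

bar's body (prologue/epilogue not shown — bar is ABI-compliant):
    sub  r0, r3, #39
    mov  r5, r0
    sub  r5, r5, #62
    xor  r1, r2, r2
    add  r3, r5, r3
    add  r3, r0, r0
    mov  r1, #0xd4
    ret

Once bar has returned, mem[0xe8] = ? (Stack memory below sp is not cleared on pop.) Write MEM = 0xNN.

MEM = 0x95

prologue: push r5 -> mem[0xe8]=0x95, sp=0xe8
body[0] sub  r0, r3, #39 -> r0=0xd7
body[1] mov  r5, r0 -> r5=0xd7
body[2] sub  r5, r5, #62 -> r5=0x99
body[3] xor  r1, r2, r2 -> r1=0x00
body[4] add  r3, r5, r3 -> r3=0x97
body[5] add  r3, r0, r0 -> r3=0xae
body[6] mov  r1, #0xd4 -> r1=0xd4
epilogue: pop r5=0x95, sp=0xe9
prologue pushed ['r5'] at ['0xe8']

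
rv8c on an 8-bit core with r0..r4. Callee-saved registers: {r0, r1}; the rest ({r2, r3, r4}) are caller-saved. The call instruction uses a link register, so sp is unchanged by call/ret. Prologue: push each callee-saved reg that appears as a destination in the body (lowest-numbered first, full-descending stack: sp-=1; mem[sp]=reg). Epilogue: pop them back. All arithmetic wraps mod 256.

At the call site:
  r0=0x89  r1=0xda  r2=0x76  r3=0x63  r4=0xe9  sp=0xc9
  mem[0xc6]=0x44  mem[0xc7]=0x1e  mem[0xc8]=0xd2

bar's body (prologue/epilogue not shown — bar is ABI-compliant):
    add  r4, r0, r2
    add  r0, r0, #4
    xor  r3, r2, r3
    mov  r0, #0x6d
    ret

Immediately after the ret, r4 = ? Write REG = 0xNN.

REG = 0xff

prologue: push r0 -> mem[0xc8]=0x89, sp=0xc8
body[0] add  r4, r0, r2 -> r4=0xff
body[1] add  r0, r0, #4 -> r0=0x8d
body[2] xor  r3, r2, r3 -> r3=0x15
body[3] mov  r0, #0x6d -> r0=0x6d
epilogue: pop r0=0x89, sp=0xc9
r4 is caller-saved -> body value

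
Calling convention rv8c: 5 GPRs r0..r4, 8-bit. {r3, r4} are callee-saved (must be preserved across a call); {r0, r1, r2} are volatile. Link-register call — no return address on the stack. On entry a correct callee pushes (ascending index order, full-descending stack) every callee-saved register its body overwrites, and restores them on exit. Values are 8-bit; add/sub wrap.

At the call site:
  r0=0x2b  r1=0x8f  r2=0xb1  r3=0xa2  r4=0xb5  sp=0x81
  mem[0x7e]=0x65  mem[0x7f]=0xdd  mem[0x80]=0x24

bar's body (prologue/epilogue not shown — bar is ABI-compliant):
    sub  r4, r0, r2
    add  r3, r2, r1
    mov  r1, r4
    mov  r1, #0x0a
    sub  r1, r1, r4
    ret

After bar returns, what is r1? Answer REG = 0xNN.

REG = 0x90

prologue: push r3 → mem[0x80]=0xa2, sp=0x80
prologue: push r4 → mem[0x7f]=0xb5, sp=0x7f
body[0] sub  r4, r0, r2 → r4=0x7a
body[1] add  r3, r2, r1 → r3=0x40
body[2] mov  r1, r4 → r1=0x7a
body[3] mov  r1, #0x0a → r1=0x0a
body[4] sub  r1, r1, r4 → r1=0x90
epilogue: pop r4=0xb5, sp=0x80
epilogue: pop r3=0xa2, sp=0x81
r1 is caller-saved → body value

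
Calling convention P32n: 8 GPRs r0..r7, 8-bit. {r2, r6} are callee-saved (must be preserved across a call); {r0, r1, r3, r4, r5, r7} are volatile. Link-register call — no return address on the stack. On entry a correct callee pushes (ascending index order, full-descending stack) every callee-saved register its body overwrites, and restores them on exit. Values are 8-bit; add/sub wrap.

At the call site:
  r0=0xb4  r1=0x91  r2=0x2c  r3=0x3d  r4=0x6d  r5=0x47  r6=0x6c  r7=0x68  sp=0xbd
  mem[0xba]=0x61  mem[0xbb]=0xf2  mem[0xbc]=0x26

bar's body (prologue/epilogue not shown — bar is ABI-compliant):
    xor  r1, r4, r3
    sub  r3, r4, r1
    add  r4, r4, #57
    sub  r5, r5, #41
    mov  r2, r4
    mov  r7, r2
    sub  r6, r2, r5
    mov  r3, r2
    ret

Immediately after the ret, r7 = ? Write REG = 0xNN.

REG = 0xa6

prologue: push r2 → mem[0xbc]=0x2c, sp=0xbc
prologue: push r6 → mem[0xbb]=0x6c, sp=0xbb
body[0] xor  r1, r4, r3 → r1=0x50
body[1] sub  r3, r4, r1 → r3=0x1d
body[2] add  r4, r4, #57 → r4=0xa6
body[3] sub  r5, r5, #41 → r5=0x1e
body[4] mov  r2, r4 → r2=0xa6
body[5] mov  r7, r2 → r7=0xa6
body[6] sub  r6, r2, r5 → r6=0x88
body[7] mov  r3, r2 → r3=0xa6
epilogue: pop r6=0x6c, sp=0xbc
epilogue: pop r2=0x2c, sp=0xbd
r7 is caller-saved → body value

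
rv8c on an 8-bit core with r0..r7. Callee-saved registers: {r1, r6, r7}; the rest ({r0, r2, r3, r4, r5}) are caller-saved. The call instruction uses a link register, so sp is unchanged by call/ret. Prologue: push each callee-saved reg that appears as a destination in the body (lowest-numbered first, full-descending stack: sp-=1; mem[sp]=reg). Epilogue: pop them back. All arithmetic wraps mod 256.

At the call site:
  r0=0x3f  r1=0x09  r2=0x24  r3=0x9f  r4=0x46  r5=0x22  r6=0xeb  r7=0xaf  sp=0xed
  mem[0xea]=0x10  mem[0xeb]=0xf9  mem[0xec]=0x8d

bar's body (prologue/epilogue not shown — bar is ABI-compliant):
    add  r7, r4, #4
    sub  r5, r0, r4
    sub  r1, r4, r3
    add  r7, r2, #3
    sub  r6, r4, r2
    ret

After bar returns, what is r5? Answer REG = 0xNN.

prologue: push r1 -> mem[0xec]=0x09, sp=0xec
prologue: push r6 -> mem[0xeb]=0xeb, sp=0xeb
prologue: push r7 -> mem[0xea]=0xaf, sp=0xea
body[0] add  r7, r4, #4 -> r7=0x4a
body[1] sub  r5, r0, r4 -> r5=0xf9
body[2] sub  r1, r4, r3 -> r1=0xa7
body[3] add  r7, r2, #3 -> r7=0x27
body[4] sub  r6, r4, r2 -> r6=0x22
epilogue: pop r7=0xaf, sp=0xeb
epilogue: pop r6=0xeb, sp=0xec
epilogue: pop r1=0x09, sp=0xed
r5 is caller-saved -> body value

REG = 0xf9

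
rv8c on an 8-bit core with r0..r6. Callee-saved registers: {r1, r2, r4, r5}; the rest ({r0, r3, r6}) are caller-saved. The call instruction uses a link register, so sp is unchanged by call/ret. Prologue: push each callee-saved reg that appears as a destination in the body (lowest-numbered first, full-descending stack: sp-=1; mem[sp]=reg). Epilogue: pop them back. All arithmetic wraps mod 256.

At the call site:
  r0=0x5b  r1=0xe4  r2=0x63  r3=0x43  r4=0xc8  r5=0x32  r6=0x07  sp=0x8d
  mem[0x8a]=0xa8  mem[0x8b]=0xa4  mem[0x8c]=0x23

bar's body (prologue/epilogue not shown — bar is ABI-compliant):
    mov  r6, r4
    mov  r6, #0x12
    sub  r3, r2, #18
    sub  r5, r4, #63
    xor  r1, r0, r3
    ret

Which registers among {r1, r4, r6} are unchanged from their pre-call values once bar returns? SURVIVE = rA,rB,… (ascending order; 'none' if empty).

SURVIVE = r1,r4

prologue: push r1 -> mem[0x8c]=0xe4, sp=0x8c
prologue: push r5 -> mem[0x8b]=0x32, sp=0x8b
body[0] mov  r6, r4 -> r6=0xc8
body[1] mov  r6, #0x12 -> r6=0x12
body[2] sub  r3, r2, #18 -> r3=0x51
body[3] sub  r5, r4, #63 -> r5=0x89
body[4] xor  r1, r0, r3 -> r1=0x0a
epilogue: pop r5=0x32, sp=0x8c
epilogue: pop r1=0xe4, sp=0x8d
r1: callee-saved, written=True
r4: callee-saved, written=False
r6: caller-saved, written=True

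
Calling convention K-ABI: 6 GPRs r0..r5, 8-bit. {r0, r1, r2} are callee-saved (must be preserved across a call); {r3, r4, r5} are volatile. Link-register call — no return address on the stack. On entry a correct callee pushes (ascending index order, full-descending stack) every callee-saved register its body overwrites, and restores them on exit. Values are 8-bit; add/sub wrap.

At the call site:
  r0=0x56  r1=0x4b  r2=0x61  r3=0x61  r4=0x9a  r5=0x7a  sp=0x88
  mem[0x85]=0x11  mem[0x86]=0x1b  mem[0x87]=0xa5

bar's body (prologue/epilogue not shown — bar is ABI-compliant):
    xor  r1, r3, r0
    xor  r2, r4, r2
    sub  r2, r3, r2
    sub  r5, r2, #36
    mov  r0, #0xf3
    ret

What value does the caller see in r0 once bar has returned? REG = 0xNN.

REG = 0x56

prologue: push r0 -> mem[0x87]=0x56, sp=0x87
prologue: push r1 -> mem[0x86]=0x4b, sp=0x86
prologue: push r2 -> mem[0x85]=0x61, sp=0x85
body[0] xor  r1, r3, r0 -> r1=0x37
body[1] xor  r2, r4, r2 -> r2=0xfb
body[2] sub  r2, r3, r2 -> r2=0x66
body[3] sub  r5, r2, #36 -> r5=0x42
body[4] mov  r0, #0xf3 -> r0=0xf3
epilogue: pop r2=0x61, sp=0x86
epilogue: pop r1=0x4b, sp=0x87
epilogue: pop r0=0x56, sp=0x88
r0 is callee-saved -> restored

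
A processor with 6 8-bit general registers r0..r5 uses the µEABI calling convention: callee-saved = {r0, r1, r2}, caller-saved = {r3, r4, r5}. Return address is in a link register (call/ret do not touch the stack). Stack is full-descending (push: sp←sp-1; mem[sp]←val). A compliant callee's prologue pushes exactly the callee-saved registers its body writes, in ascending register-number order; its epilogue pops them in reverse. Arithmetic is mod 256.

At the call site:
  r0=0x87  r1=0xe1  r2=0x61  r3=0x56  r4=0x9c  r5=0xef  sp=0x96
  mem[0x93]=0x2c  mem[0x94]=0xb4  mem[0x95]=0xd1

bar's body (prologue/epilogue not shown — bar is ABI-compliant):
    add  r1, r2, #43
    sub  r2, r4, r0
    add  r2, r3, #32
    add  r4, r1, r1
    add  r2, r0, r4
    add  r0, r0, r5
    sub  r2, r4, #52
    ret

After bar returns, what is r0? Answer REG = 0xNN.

prologue: push r0 -> mem[0x95]=0x87, sp=0x95
prologue: push r1 -> mem[0x94]=0xe1, sp=0x94
prologue: push r2 -> mem[0x93]=0x61, sp=0x93
body[0] add  r1, r2, #43 -> r1=0x8c
body[1] sub  r2, r4, r0 -> r2=0x15
body[2] add  r2, r3, #32 -> r2=0x76
body[3] add  r4, r1, r1 -> r4=0x18
body[4] add  r2, r0, r4 -> r2=0x9f
body[5] add  r0, r0, r5 -> r0=0x76
body[6] sub  r2, r4, #52 -> r2=0xe4
epilogue: pop r2=0x61, sp=0x94
epilogue: pop r1=0xe1, sp=0x95
epilogue: pop r0=0x87, sp=0x96
r0 is callee-saved -> restored

REG = 0x87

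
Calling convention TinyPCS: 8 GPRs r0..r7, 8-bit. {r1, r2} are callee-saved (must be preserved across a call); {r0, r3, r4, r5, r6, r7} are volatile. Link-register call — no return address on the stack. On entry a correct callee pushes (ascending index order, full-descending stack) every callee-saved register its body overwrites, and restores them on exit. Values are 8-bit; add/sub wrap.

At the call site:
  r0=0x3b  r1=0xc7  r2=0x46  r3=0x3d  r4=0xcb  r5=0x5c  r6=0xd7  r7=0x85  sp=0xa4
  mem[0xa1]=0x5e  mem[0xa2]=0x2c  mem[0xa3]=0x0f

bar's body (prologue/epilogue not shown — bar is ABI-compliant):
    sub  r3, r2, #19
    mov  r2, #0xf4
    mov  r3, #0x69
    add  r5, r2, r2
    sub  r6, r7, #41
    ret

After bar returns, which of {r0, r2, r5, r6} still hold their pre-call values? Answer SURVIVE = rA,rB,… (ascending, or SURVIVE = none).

SURVIVE = r0,r2

prologue: push r2 -> mem[0xa3]=0x46, sp=0xa3
body[0] sub  r3, r2, #19 -> r3=0x33
body[1] mov  r2, #0xf4 -> r2=0xf4
body[2] mov  r3, #0x69 -> r3=0x69
body[3] add  r5, r2, r2 -> r5=0xe8
body[4] sub  r6, r7, #41 -> r6=0x5c
epilogue: pop r2=0x46, sp=0xa4
r0: caller-saved, written=False
r2: callee-saved, written=True
r5: caller-saved, written=True
r6: caller-saved, written=True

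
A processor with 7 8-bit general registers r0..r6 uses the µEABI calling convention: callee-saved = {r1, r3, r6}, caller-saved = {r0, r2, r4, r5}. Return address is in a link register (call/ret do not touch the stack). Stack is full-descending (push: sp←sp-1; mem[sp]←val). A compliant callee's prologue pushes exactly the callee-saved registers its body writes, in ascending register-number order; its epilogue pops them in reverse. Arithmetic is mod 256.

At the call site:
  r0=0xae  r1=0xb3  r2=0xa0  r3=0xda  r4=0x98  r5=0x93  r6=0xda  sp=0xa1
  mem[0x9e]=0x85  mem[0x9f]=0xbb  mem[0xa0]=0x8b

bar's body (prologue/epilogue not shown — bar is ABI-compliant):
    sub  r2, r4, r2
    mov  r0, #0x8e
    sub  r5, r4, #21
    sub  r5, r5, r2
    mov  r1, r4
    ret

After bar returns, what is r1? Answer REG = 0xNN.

REG = 0xb3

prologue: push r1 → mem[0xa0]=0xb3, sp=0xa0
body[0] sub  r2, r4, r2 → r2=0xf8
body[1] mov  r0, #0x8e → r0=0x8e
body[2] sub  r5, r4, #21 → r5=0x83
body[3] sub  r5, r5, r2 → r5=0x8b
body[4] mov  r1, r4 → r1=0x98
epilogue: pop r1=0xb3, sp=0xa1
r1 is callee-saved → restored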